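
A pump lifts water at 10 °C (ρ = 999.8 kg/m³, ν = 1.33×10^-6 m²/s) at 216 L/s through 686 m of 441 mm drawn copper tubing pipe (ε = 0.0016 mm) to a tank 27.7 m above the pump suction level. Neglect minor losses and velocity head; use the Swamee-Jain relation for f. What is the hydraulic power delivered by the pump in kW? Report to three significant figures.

P_hyd ≈ 63.2 kW

V = 4Q/(πD²) = 1.414 m/s; Re = 4.69×10^5; ε/D = 3.63×10^-6; f = 0.01330
h_f = f(L/D)V²/2g = 2.109 m
Total head H = z + h_f = 27.7 + 2.109 = 29.81 m
P_hyd = ρgQH = 999.8·9.81·0.216·29.81 = 63.15 kW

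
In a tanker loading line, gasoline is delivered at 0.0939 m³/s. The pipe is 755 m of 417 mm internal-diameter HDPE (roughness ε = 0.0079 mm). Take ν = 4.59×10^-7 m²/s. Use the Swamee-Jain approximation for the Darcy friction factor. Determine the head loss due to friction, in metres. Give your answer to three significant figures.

V = 4Q/(πD²) = 4·0.0939/(π·0.417²) = 0.6875 m/s
Re = VD/ν = 0.6875·0.417/4.59×10^-7 = 6.25×10^5 → turbulent
ε/D = 0.0079/417 = 1.89×10^-5
Swamee-Jain: f = 0.01293
h_f = f(L/D)V²/(2g) = 0.01293·(755/0.417)·0.6875²/(2·9.81) = 0.5639 m

h_f ≈ 0.564 m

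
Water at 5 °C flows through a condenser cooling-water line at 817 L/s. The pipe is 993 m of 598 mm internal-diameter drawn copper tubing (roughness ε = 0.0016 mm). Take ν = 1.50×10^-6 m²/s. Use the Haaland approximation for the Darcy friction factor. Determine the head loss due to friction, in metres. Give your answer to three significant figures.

h_f ≈ 8.13 m

V = 4Q/(πD²) = 4·0.817/(π·0.598²) = 2.909 m/s
Re = VD/ν = 2.909·0.598/1.50×10^-6 = 1.16×10^6 → turbulent
ε/D = 0.0016/598 = 2.68×10^-6
Haaland: f = 0.01135
h_f = f(L/D)V²/(2g) = 0.01135·(993/0.598)·2.909²/(2·9.81) = 8.129 m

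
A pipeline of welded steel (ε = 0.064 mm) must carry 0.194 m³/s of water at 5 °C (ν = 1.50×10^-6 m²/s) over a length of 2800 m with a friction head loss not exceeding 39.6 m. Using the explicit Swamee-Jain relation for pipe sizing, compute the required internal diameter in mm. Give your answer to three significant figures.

D ≈ 325 mm

Swamee-Jain (Type III): D = 0.66·[ε^1.25·(LQ²/(gh_f))^4.75 + ν·Q^9.4·(L/(gh_f))^5.2]^0.04
LQ²/(gh_f) = 0.2713; L/(gh_f) = 7.208
Term 1 = ε^1.25·(…)^4.75 = 1.17×10^-8; Term 2 = ν·Q^9.4·(…)^5.2 = 8.75×10^-9
D = 0.66·(1.17×10^-8 + 8.75×10^-9)^0.04 = 0.3250 m = 325 mm
Check: V = 2.34 m/s, Re = 5.07×10^5, f = 0.01546, h_f = 37.1 m ≈ 39.6 m ✓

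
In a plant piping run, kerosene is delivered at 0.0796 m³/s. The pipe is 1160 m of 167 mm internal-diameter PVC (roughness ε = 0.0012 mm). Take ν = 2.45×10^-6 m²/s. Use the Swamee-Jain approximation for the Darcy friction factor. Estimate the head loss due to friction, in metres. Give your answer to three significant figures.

h_f ≈ 70.0 m

V = 4Q/(πD²) = 4·0.0796/(π·0.167²) = 3.634 m/s
Re = VD/ν = 3.634·0.167/2.45×10^-6 = 2.48×10^5 → turbulent
ε/D = 0.0012/167 = 7.19×10^-6
Swamee-Jain: f = 0.01498
h_f = f(L/D)V²/(2g) = 0.01498·(1160/0.167)·3.634²/(2·9.81) = 70.04 m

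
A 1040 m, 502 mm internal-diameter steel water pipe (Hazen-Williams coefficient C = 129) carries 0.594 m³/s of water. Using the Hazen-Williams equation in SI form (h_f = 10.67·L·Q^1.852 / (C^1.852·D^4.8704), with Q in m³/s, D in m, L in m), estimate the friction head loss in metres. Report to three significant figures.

h_f ≈ 15.0 m

h_f = 10.67·1040·0.594^1.852 / (129^1.852·0.502^4.8704) = 14.97 m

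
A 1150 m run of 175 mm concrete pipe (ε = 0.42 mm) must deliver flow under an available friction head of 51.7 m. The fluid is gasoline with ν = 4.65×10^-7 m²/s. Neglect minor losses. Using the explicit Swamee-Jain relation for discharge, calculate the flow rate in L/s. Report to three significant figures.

Q ≈ 60.1 L/s

Swamee-Jain (Type II): Q = -0.965·√(gD⁵h_f/L)·ln[ε/(3.7D) + √(3.17ν²L/(gD³h_f))]
√(gD⁵h_f/L) = √(9.81·0.175⁵·51.7/1150) = 0.008508
ε/(3.7D) = 6.49×10^-4; √(3.17ν²L/(gD³h_f)) = 1.70×10^-5
Q = -0.965·0.008508·ln(6.657×10^-4) = 0.06006 m³/s
Check: V = 2.50 m/s, Re = 9.40×10^5, f = 0.02485, h_f = 51.9 m ≈ 51.7 m ✓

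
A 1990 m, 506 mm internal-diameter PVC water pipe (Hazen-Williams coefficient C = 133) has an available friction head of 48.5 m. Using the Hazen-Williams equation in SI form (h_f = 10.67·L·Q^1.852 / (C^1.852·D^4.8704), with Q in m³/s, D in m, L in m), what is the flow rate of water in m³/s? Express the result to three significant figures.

Rearranging: Q = [h_f·C^1.852·D^4.8704 / (10.67·L)]^(1/1.852)
Q = [48.5·133^1.852·0.506^4.8704 / (10.67·1990)]^0.540 = 0.8311 m³/s

Q ≈ 0.831 m³/s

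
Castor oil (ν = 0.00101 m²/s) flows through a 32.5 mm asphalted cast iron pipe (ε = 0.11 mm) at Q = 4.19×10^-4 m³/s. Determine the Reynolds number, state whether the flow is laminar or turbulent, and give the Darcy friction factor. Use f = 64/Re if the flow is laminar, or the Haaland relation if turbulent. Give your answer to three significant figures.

V = 4Q/(πD²) = 0.5051 m/s
Re = VD/ν = 0.5051·0.0325/0.00101 = 16.3
Re < 2300 → laminar → f = 64/Re = 3.938

Re ≈ 16.3; laminar; f = 64/Re ≈ 3.94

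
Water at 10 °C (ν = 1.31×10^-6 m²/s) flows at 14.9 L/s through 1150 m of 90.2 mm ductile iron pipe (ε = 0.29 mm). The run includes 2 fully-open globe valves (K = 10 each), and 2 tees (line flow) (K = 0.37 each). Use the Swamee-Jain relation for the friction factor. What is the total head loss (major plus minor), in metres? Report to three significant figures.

V = 4Q/(πD²) = 2.332 m/s; V²/2g = 0.2771 m
Re = 1.61×10^5, ε/D = 0.00322 → f = 0.02768 (Swamee-Jain)
Major: h_f = f(L/D)·V²/2g = 0.02768·12749·0.2771 = 97.79 m
Minor: ΣK = 20.7; h_m = ΣK·V²/2g = 5.747 m
Total H_L = 97.79 + 5.747 = 103.5 m

H_L ≈ 104 m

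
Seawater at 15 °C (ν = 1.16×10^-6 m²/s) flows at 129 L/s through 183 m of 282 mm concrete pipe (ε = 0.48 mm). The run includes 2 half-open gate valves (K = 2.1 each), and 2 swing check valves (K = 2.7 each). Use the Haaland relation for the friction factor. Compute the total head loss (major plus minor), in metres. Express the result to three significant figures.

V = 4Q/(πD²) = 2.065 m/s; V²/2g = 0.2174 m
Re = 5.02×10^5, ε/D = 0.00170 → f = 0.02285 (Haaland)
Major: h_f = f(L/D)·V²/2g = 0.02285·648.9·0.2174 = 3.224 m
Minor: ΣK = 9.60; h_m = ΣK·V²/2g = 2.087 m
Total H_L = 3.224 + 2.087 = 5.311 m

H_L ≈ 5.31 m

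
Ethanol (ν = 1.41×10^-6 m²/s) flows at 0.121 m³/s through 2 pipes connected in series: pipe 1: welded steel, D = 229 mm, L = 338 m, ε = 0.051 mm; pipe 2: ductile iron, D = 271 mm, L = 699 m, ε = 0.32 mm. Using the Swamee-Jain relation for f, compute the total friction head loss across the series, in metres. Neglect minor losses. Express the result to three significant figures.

H ≈ 22.5 m

Pipe 1: V = 2.938 m/s, Re = 4.77×10^5, ε/D = 2.23×10^-4, f = 0.01578, h_1 = f(L/D)V²/2g = 10.25 m
Pipe 2: V = 2.098 m/s, Re = 4.03×10^5, ε/D = 0.00118, f = 0.02124, h_2 = f(L/D)V²/2g = 12.29 m
Series → Q common, losses add: H = Σh = 22.53 m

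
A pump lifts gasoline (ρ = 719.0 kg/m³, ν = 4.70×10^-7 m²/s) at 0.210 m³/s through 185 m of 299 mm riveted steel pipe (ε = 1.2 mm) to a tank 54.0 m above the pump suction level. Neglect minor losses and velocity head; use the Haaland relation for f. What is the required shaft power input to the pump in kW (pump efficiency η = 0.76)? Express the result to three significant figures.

P_shaft ≈ 121 kW

V = 4Q/(πD²) = 2.991 m/s; Re = 1.90×10^6; ε/D = 0.00401; f = 0.02855
h_f = f(L/D)V²/2g = 8.054 m
Total head H = z + h_f = 54.0 + 8.054 = 62.05 m
P_hyd = ρgQH = 719.0·9.81·0.210·62.05 = 91.92 kW
P_shaft = P_hyd/η = 91.92/0.76 = 120.9 kW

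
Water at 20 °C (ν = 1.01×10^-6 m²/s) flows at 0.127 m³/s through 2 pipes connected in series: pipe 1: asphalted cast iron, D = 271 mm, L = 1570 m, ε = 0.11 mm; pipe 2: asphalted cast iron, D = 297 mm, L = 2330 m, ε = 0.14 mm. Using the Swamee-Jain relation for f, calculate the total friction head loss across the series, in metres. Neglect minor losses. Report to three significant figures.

Pipe 1: V = 2.202 m/s, Re = 5.91×10^5, ε/D = 4.06×10^-4, f = 0.01700, h_1 = f(L/D)V²/2g = 24.34 m
Pipe 2: V = 1.833 m/s, Re = 5.39×10^5, ε/D = 4.71×10^-4, f = 0.01753, h_2 = f(L/D)V²/2g = 23.55 m
Series → Q common, losses add: H = Σh = 47.89 m

H ≈ 47.9 m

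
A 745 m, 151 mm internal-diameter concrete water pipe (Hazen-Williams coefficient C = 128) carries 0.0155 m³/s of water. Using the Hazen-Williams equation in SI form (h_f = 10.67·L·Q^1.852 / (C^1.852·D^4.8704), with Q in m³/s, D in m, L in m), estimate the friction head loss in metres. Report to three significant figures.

h_f = 10.67·745·0.0155^1.852 / (128^1.852·0.151^4.8704) = 4.415 m

h_f ≈ 4.42 m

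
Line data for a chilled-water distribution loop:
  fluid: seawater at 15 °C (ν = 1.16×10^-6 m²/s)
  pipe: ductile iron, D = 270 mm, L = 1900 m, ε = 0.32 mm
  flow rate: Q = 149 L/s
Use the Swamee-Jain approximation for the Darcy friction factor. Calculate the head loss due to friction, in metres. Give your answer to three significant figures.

h_f ≈ 51.1 m

V = 4Q/(πD²) = 4·0.149/(π·0.270²) = 2.602 m/s
Re = VD/ν = 2.602·0.270/1.16×10^-6 = 6.06×10^5 → turbulent
ε/D = 0.32/270 = 0.00119
Swamee-Jain: f = 0.02102
h_f = f(L/D)V²/(2g) = 0.02102·(1900/0.270)·2.602²/(2·9.81) = 51.07 m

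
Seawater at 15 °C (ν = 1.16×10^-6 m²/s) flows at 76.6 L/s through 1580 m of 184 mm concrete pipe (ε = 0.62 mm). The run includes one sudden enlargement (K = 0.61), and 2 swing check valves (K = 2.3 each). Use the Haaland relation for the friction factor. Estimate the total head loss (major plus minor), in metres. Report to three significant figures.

V = 4Q/(πD²) = 2.881 m/s; V²/2g = 0.4230 m
Re = 4.57×10^5, ε/D = 0.00337 → f = 0.02734 (Haaland)
Major: h_f = f(L/D)·V²/2g = 0.02734·8587·0.4230 = 99.31 m
Minor: ΣK = 5.21; h_m = ΣK·V²/2g = 2.204 m
Total H_L = 99.31 + 2.204 = 101.5 m

H_L ≈ 102 m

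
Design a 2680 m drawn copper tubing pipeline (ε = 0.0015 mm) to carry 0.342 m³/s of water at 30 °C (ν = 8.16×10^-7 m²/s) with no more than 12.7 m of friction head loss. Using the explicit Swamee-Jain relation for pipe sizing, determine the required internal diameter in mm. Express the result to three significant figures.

Swamee-Jain (Type III): D = 0.66·[ε^1.25·(LQ²/(gh_f))^4.75 + ν·Q^9.4·(L/(gh_f))^5.2]^0.04
LQ²/(gh_f) = 2.516; L/(gh_f) = 21.51
Term 1 = ε^1.25·(…)^4.75 = 4.20×10^-6; Term 2 = ν·Q^9.4·(…)^5.2 = 2.89×10^-4
D = 0.66·(4.20×10^-6 + 2.89×10^-4)^0.04 = 0.4767 m = 477 mm
Check: V = 1.92 m/s, Re = 1.12×10^6, f = 0.01147, h_f = 12.1 m ≈ 12.7 m ✓

D ≈ 477 mm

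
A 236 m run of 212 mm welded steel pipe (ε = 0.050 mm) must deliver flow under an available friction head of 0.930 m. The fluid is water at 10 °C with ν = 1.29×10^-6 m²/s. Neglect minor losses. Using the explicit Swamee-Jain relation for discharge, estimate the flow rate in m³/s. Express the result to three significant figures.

Swamee-Jain (Type II): Q = -0.965·√(gD⁵h_f/L)·ln[ε/(3.7D) + √(3.17ν²L/(gD³h_f))]
√(gD⁵h_f/L) = √(9.81·0.212⁵·0.930/236) = 0.004069
ε/(3.7D) = 6.37×10^-5; √(3.17ν²L/(gD³h_f)) = 1.20×10^-4
Q = -0.965·0.004069·ln(1.834×10^-4) = 0.03378 m³/s
Check: V = 0.957 m/s, Re = 1.57×10^5, f = 0.01793, h_f = 0.932 m ≈ 0.930 m ✓

Q ≈ 0.0338 m³/s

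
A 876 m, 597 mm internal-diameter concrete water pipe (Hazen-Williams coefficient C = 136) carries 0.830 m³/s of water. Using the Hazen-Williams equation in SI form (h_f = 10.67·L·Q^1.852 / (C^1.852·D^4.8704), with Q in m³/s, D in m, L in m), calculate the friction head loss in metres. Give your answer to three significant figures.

h_f = 10.67·876·0.830^1.852 / (136^1.852·0.597^4.8704) = 9.132 m

h_f ≈ 9.13 m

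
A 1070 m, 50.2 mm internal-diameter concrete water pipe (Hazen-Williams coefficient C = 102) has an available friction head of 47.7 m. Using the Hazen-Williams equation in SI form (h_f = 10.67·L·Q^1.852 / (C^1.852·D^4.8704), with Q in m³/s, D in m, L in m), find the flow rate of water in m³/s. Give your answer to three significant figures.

Q ≈ 0.00203 m³/s

Rearranging: Q = [h_f·C^1.852·D^4.8704 / (10.67·L)]^(1/1.852)
Q = [47.7·102^1.852·0.0502^4.8704 / (10.67·1070)]^0.540 = 0.002028 m³/s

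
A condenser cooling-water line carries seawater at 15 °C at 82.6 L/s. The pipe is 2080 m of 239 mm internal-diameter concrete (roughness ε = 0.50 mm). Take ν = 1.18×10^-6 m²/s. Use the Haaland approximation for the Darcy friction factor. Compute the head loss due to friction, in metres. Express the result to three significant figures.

V = 4Q/(πD²) = 4·0.0826/(π·0.239²) = 1.841 m/s
Re = VD/ν = 1.841·0.239/1.18×10^-6 = 3.73×10^5 → turbulent
ε/D = 0.50/239 = 0.00209
Haaland: f = 0.02417
h_f = f(L/D)V²/(2g) = 0.02417·(2080/0.239)·1.841²/(2·9.81) = 36.34 m

h_f ≈ 36.3 m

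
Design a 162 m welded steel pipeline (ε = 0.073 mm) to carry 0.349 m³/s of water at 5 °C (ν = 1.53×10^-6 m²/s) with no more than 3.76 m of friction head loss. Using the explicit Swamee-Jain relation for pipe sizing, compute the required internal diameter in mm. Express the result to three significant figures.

Swamee-Jain (Type III): D = 0.66·[ε^1.25·(LQ²/(gh_f))^4.75 + ν·Q^9.4·(L/(gh_f))^5.2]^0.04
LQ²/(gh_f) = 0.5349; L/(gh_f) = 4.392
Term 1 = ε^1.25·(…)^4.75 = 3.46×10^-7; Term 2 = ν·Q^9.4·(…)^5.2 = 1.69×10^-7
D = 0.66·(3.46×10^-7 + 1.69×10^-7)^0.04 = 0.3698 m = 370 mm
Check: V = 3.25 m/s, Re = 7.85×10^5, f = 0.01496, h_f = 3.53 m ≈ 3.76 m ✓

D ≈ 370 mm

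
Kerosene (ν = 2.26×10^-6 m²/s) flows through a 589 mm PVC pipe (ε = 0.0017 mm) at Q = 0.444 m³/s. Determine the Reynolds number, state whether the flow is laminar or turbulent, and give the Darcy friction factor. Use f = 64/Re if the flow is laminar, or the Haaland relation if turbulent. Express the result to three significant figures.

V = 4Q/(πD²) = 1.630 m/s
Re = VD/ν = 1.630·0.589/2.26×10^-6 = 4.25×10^5
Re > 4000 → turbulent; ε/D = 2.89×10^-6
Haaland: f = 0.01348

Re ≈ 4.25×10^5; turbulent; f ≈ 0.0135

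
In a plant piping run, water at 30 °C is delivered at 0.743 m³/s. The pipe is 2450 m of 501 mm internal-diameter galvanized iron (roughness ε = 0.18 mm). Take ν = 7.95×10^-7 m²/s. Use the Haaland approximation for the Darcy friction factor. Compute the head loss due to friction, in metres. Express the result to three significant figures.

h_f ≈ 55.9 m

V = 4Q/(πD²) = 4·0.743/(π·0.501²) = 3.769 m/s
Re = VD/ν = 3.769·0.501/7.95×10^-7 = 2.38×10^6 → turbulent
ε/D = 0.18/501 = 3.59×10^-4
Haaland: f = 0.01580
h_f = f(L/D)V²/(2g) = 0.01580·(2450/0.501)·3.769²/(2·9.81) = 55.94 m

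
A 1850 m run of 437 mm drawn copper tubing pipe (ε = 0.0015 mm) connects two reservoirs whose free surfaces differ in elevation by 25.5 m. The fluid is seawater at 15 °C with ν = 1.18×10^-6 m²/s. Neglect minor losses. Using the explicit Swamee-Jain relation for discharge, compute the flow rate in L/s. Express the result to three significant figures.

Q ≈ 483 L/s

Swamee-Jain (Type II): Q = -0.965·√(gD⁵h_f/L)·ln[ε/(3.7D) + √(3.17ν²L/(gD³h_f))]
√(gD⁵h_f/L) = √(9.81·0.437⁵·25.5/1850) = 0.04642
ε/(3.7D) = 9.28×10^-7; √(3.17ν²L/(gD³h_f)) = 1.98×10^-5
Q = -0.965·0.04642·ln(2.071×10^-5) = 0.4831 m³/s
Check: V = 3.22 m/s, Re = 1.19×10^6, f = 0.01137, h_f = 25.4 m ≈ 25.5 m ✓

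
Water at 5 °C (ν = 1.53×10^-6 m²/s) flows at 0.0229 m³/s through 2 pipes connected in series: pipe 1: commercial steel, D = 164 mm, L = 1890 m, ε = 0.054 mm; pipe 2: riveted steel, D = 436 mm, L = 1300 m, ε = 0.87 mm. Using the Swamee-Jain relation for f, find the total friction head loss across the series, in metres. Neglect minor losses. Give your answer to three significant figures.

H ≈ 13.4 m

Pipe 1: V = 1.084 m/s, Re = 1.16×10^5, ε/D = 3.29×10^-4, f = 0.01922, h_1 = f(L/D)V²/2g = 13.27 m
Pipe 2: V = 0.1534 m/s, Re = 4.37×10^4, ε/D = 0.00200, f = 0.02713, h_2 = f(L/D)V²/2g = 0.09701 m
Series → Q common, losses add: H = Σh = 13.37 m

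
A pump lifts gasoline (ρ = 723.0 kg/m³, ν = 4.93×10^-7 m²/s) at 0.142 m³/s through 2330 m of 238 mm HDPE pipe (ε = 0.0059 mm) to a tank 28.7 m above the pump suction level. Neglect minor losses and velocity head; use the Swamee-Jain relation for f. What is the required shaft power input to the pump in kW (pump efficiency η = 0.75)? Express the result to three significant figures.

P_shaft ≈ 117 kW

V = 4Q/(πD²) = 3.192 m/s; Re = 1.54×10^6; ε/D = 2.48×10^-5; f = 0.01154
h_f = f(L/D)V²/2g = 58.68 m
Total head H = z + h_f = 28.7 + 58.68 = 87.38 m
P_hyd = ρgQH = 723.0·9.81·0.142·87.38 = 88.00 kW
P_shaft = P_hyd/η = 88.00/0.75 = 117.3 kW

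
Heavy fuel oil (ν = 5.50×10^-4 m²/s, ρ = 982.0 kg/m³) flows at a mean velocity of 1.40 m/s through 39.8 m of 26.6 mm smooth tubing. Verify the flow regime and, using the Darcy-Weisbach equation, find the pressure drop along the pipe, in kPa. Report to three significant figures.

Re = VD/ν = 1.40·0.02660/5.50×10^-4 = 67.7 → laminar (Re < 2300)
f = 64/Re = 0.9452
h_f = f(L/D)V²/(2g) = 0.9452·(39.8/0.02660)·1.40²/(2·9.81) = 141.3 m
Δp = ρg·h_f = 982.0·9.81·141.3 = 1361 kPa

Δp ≈ 1360 kPa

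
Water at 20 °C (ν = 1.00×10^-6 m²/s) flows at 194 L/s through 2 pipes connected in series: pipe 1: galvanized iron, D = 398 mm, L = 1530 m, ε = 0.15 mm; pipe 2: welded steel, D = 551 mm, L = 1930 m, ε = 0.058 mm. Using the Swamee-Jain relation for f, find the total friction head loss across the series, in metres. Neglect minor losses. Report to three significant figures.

Pipe 1: V = 1.559 m/s, Re = 6.21×10^5, ε/D = 3.77×10^-4, f = 0.01675, h_1 = f(L/D)V²/2g = 7.980 m
Pipe 2: V = 0.8136 m/s, Re = 4.48×10^5, ε/D = 1.05×10^-4, f = 0.01471, h_2 = f(L/D)V²/2g = 1.739 m
Series → Q common, losses add: H = Σh = 9.719 m

H ≈ 9.72 m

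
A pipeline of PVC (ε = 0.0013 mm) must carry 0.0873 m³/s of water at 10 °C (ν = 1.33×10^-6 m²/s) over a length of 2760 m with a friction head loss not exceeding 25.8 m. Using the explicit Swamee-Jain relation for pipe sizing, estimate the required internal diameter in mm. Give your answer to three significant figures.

Swamee-Jain (Type III): D = 0.66·[ε^1.25·(LQ²/(gh_f))^4.75 + ν·Q^9.4·(L/(gh_f))^5.2]^0.04
LQ²/(gh_f) = 0.08311; L/(gh_f) = 10.90
Term 1 = ε^1.25·(…)^4.75 = 3.24×10^-13; Term 2 = ν·Q^9.4·(…)^5.2 = 3.67×10^-11
D = 0.66·(3.24×10^-13 + 3.67×10^-11)^0.04 = 0.2525 m = 253 mm
Check: V = 1.74 m/s, Re = 3.31×10^5, f = 0.01418, h_f = 24.0 m ≈ 25.8 m ✓

D ≈ 253 mm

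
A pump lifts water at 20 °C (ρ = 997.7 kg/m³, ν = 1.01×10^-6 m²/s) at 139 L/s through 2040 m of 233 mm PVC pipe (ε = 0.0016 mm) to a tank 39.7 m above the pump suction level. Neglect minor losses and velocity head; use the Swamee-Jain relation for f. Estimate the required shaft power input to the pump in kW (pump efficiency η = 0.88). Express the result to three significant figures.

V = 4Q/(πD²) = 3.260 m/s; Re = 7.52×10^5; ε/D = 6.87×10^-6; f = 0.01233
h_f = f(L/D)V²/2g = 58.46 m
Total head H = z + h_f = 39.7 + 58.46 = 98.16 m
P_hyd = ρgQH = 997.7·9.81·0.139·98.16 = 133.5 kW
P_shaft = P_hyd/η = 133.5/0.88 = 151.8 kW

P_shaft ≈ 152 kW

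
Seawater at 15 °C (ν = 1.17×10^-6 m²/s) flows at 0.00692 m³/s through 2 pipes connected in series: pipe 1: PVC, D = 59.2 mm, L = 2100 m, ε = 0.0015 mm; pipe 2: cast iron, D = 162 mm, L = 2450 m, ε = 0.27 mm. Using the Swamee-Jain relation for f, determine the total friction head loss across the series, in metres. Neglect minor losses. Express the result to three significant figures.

Pipe 1: V = 2.514 m/s, Re = 1.27×10^5, ε/D = 2.53×10^-5, f = 0.01717, h_1 = f(L/D)V²/2g = 196.3 m
Pipe 2: V = 0.3357 m/s, Re = 4.65×10^4, ε/D = 0.00167, f = 0.02618, h_2 = f(L/D)V²/2g = 2.274 m
Series → Q common, losses add: H = Σh = 198.5 m

H ≈ 199 m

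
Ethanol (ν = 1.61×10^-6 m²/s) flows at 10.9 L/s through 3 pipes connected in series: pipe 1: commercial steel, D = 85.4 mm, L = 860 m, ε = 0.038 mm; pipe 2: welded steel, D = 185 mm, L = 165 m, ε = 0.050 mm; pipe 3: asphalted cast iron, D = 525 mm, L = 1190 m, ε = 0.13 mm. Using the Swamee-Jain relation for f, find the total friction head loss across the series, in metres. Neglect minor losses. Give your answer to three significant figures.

Pipe 1: V = 1.903 m/s, Re = 1.01×10^5, ε/D = 4.45×10^-4, f = 0.02015, h_1 = f(L/D)V²/2g = 37.45 m
Pipe 2: V = 0.4055 m/s, Re = 4.66×10^4, ε/D = 2.70×10^-4, f = 0.02211, h_2 = f(L/D)V²/2g = 0.1653 m
Pipe 3: V = 0.05035 m/s, Re = 1.64×10^4, ε/D = 2.48×10^-4, f = 0.02769, h_3 = f(L/D)V²/2g = 0.008112 m
Series → Q common, losses add: H = Σh = 37.62 m

H ≈ 37.6 m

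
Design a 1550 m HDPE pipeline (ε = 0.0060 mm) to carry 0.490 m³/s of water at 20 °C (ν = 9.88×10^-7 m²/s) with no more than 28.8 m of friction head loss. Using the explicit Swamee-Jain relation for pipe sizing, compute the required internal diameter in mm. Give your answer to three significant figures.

D ≈ 416 mm

Swamee-Jain (Type III): D = 0.66·[ε^1.25·(LQ²/(gh_f))^4.75 + ν·Q^9.4·(L/(gh_f))^5.2]^0.04
LQ²/(gh_f) = 1.317; L/(gh_f) = 5.486
Term 1 = ε^1.25·(…)^4.75 = 1.10×10^-6; Term 2 = ν·Q^9.4·(…)^5.2 = 8.45×10^-6
D = 0.66·(1.10×10^-6 + 8.45×10^-6)^0.04 = 0.4157 m = 416 mm
Check: V = 3.61 m/s, Re = 1.52×10^6, f = 0.01128, h_f = 28.0 m ≈ 28.8 m ✓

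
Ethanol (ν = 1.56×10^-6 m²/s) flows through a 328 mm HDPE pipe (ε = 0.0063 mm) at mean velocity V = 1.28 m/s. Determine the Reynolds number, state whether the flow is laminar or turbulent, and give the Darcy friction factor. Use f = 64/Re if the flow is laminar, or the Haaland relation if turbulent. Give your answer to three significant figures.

Re = VD/ν = 1.280·0.328/1.56×10^-6 = 2.69×10^5
Re > 4000 → turbulent; ε/D = 1.92×10^-5
Haaland: f = 0.01479

Re ≈ 2.69×10^5; turbulent; f ≈ 0.0148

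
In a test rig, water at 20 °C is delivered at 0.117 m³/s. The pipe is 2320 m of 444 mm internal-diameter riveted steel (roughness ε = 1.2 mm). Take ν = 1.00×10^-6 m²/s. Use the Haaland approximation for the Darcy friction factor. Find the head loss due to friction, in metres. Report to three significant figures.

h_f ≈ 3.93 m

V = 4Q/(πD²) = 4·0.117/(π·0.444²) = 0.7557 m/s
Re = VD/ν = 0.7557·0.444/1.00×10^-6 = 3.36×10^5 → turbulent
ε/D = 1.2/444 = 0.00270
Haaland: f = 0.02585
h_f = f(L/D)V²/(2g) = 0.02585·(2320/0.444)·0.7557²/(2·9.81) = 3.932 m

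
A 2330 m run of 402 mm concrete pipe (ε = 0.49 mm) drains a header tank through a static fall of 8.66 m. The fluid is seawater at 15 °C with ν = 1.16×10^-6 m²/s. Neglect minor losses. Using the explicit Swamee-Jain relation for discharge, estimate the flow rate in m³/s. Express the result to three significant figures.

Q ≈ 0.149 m³/s

Swamee-Jain (Type II): Q = -0.965·√(gD⁵h_f/L)·ln[ε/(3.7D) + √(3.17ν²L/(gD³h_f))]
√(gD⁵h_f/L) = √(9.81·0.402⁵·8.66/2330) = 0.01957
ε/(3.7D) = 3.29×10^-4; √(3.17ν²L/(gD³h_f)) = 4.24×10^-5
Q = -0.965·0.01957·ln(3.719×10^-4) = 0.1491 m³/s
Check: V = 1.17 m/s, Re = 4.07×10^5, f = 0.02138, h_f = 8.72 m ≈ 8.66 m ✓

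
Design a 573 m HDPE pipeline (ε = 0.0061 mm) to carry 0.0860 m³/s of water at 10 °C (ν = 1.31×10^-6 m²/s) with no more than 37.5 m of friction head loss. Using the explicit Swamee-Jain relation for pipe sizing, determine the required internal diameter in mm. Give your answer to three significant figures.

Swamee-Jain (Type III): D = 0.66·[ε^1.25·(LQ²/(gh_f))^4.75 + ν·Q^9.4·(L/(gh_f))^5.2]^0.04
LQ²/(gh_f) = 0.01152; L/(gh_f) = 1.558
Term 1 = ε^1.25·(…)^4.75 = 1.88×10^-16; Term 2 = ν·Q^9.4·(…)^5.2 = 1.27×10^-15
D = 0.66·(1.88×10^-16 + 1.27×10^-15)^0.04 = 0.1683 m = 168 mm
Check: V = 3.87 m/s, Re = 4.97×10^5, f = 0.01366, h_f = 35.4 m ≈ 37.5 m ✓

D ≈ 168 mm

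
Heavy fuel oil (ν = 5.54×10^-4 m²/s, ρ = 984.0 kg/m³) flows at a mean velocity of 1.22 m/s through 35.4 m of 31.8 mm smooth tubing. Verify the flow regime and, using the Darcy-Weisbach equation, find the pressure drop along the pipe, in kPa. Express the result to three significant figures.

Δp ≈ 745 kPa

Re = VD/ν = 1.22·0.03180/5.54×10^-4 = 70.0 → laminar (Re < 2300)
f = 64/Re = 0.9139
h_f = f(L/D)V²/(2g) = 0.9139·(35.4/0.03180)·1.22²/(2·9.81) = 77.18 m
Δp = ρg·h_f = 984.0·9.81·77.18 = 745.0 kPa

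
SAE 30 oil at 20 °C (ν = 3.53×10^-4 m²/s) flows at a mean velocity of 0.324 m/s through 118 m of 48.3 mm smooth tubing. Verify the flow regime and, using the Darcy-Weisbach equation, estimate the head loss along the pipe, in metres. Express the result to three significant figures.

Re = VD/ν = 0.324·0.04830/3.53×10^-4 = 44.3 → laminar (Re < 2300)
f = 64/Re = 1.444
h_f = f(L/D)V²/(2g) = 1.444·(118/0.04830)·0.324²/(2·9.81) = 18.87 m

h_f ≈ 18.9 m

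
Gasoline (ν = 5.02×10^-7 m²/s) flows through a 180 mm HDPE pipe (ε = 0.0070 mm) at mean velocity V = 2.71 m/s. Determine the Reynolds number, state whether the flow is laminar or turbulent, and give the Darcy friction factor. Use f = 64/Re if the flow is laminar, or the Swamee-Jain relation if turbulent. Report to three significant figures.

Re ≈ 9.72×10^5; turbulent; f ≈ 0.0125

Re = VD/ν = 2.710·0.180/5.02×10^-7 = 9.72×10^5
Re > 4000 → turbulent; ε/D = 3.89×10^-5
Swamee-Jain: f = 0.01252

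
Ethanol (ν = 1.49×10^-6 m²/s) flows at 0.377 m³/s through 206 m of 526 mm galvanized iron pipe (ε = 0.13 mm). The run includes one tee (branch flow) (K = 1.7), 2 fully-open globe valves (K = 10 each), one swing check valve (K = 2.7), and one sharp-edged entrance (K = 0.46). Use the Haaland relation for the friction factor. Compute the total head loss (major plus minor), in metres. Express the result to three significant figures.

V = 4Q/(πD²) = 1.735 m/s; V²/2g = 0.1534 m
Re = 6.12×10^5, ε/D = 2.47×10^-4 → f = 0.01550 (Haaland)
Major: h_f = f(L/D)·V²/2g = 0.01550·391.6·0.1534 = 0.9311 m
Minor: ΣK = 24.9; h_m = ΣK·V²/2g = 3.814 m
Total H_L = 0.9311 + 3.814 = 4.745 m

H_L ≈ 4.74 m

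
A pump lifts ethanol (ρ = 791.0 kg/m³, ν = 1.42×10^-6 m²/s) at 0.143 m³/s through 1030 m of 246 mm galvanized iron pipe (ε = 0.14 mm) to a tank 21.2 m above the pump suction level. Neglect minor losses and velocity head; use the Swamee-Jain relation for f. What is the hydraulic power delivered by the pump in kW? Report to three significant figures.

V = 4Q/(πD²) = 3.009 m/s; Re = 5.21×10^5; ε/D = 5.69×10^-4; f = 0.01816
h_f = f(L/D)V²/2g = 35.08 m
Total head H = z + h_f = 21.2 + 35.08 = 56.28 m
P_hyd = ρgQH = 791.0·9.81·0.143·56.28 = 62.45 kW

P_hyd ≈ 62.5 kW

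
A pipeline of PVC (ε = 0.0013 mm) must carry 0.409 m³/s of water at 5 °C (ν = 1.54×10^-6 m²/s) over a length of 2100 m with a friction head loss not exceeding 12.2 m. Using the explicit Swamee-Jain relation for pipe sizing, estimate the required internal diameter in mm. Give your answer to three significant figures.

Swamee-Jain (Type III): D = 0.66·[ε^1.25·(LQ²/(gh_f))^4.75 + ν·Q^9.4·(L/(gh_f))^5.2]^0.04
LQ²/(gh_f) = 2.935; L/(gh_f) = 17.55
Term 1 = ε^1.25·(…)^4.75 = 7.31×10^-6; Term 2 = ν·Q^9.4·(…)^5.2 = 0.00102
D = 0.66·(7.31×10^-6 + 0.00102)^0.04 = 0.5012 m = 501 mm
Check: V = 2.07 m/s, Re = 6.75×10^5, f = 0.01247, h_f = 11.4 m ≈ 12.2 m ✓

D ≈ 501 mm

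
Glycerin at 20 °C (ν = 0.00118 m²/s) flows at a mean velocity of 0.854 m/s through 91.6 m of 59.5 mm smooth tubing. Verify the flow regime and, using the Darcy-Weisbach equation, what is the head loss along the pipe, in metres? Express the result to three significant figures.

h_f ≈ 85.1 m

Re = VD/ν = 0.854·0.05950/0.00118 = 43.1 → laminar (Re < 2300)
f = 64/Re = 1.486
h_f = f(L/D)V²/(2g) = 1.486·(91.6/0.05950)·0.854²/(2·9.81) = 85.05 m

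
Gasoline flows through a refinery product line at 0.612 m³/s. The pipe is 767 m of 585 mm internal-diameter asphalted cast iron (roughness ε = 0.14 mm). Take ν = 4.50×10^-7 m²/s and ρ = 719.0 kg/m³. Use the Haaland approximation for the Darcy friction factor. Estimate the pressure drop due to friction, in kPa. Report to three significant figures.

Δp ≈ 35.5 kPa

V = 4Q/(πD²) = 4·0.612/(π·0.585²) = 2.277 m/s
Re = VD/ν = 2.277·0.585/4.50×10^-7 = 2.96×10^6 → turbulent
ε/D = 0.14/585 = 2.39×10^-4
Haaland: f = 0.01454
h_f = f(L/D)V²/(2g) = 0.01454·(767/0.585)·2.277²/(2·9.81) = 5.038 m
Δp = ρg·h_f = 719.0·9.81·5.038 = 35.53 kPa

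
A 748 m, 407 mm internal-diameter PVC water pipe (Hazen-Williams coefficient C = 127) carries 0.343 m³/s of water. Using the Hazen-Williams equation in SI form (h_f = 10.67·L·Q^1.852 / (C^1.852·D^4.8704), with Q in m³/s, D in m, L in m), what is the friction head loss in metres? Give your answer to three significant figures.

h_f = 10.67·748·0.343^1.852 / (127^1.852·0.407^4.8704) = 11.13 m

h_f ≈ 11.1 m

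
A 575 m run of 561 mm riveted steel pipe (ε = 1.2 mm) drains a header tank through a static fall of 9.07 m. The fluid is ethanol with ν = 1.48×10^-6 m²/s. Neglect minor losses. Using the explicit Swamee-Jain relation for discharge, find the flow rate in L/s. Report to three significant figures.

Q ≈ 665 L/s

Swamee-Jain (Type II): Q = -0.965·√(gD⁵h_f/L)·ln[ε/(3.7D) + √(3.17ν²L/(gD³h_f))]
√(gD⁵h_f/L) = √(9.81·0.561⁵·9.07/575) = 0.09273
ε/(3.7D) = 5.78×10^-4; √(3.17ν²L/(gD³h_f)) = 1.59×10^-5
Q = -0.965·0.09273·ln(5.941×10^-4) = 0.6647 m³/s
Check: V = 2.69 m/s, Re = 1.02×10^6, f = 0.02409, h_f = 9.10 m ≈ 9.07 m ✓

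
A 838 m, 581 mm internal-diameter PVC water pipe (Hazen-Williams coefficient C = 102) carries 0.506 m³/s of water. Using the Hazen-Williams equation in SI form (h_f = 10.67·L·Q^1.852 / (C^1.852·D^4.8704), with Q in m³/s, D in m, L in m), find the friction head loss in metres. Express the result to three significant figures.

h_f ≈ 6.79 m

h_f = 10.67·838·0.506^1.852 / (102^1.852·0.581^4.8704) = 6.794 m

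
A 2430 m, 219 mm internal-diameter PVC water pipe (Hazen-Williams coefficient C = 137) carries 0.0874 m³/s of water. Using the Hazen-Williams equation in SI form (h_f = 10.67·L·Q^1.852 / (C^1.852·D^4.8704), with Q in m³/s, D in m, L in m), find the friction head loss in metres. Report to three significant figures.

h_f ≈ 51.1 m

h_f = 10.67·2430·0.0874^1.852 / (137^1.852·0.219^4.8704) = 51.11 m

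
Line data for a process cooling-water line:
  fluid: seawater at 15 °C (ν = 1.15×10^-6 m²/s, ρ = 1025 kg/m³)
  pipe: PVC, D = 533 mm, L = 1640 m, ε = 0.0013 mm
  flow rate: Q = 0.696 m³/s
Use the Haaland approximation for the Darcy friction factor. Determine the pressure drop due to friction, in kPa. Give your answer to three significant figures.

V = 4Q/(πD²) = 4·0.696/(π·0.533²) = 3.119 m/s
Re = VD/ν = 3.119·0.533/1.15×10^-6 = 1.45×10^6 → turbulent
ε/D = 0.0013/533 = 2.44×10^-6
Haaland: f = 0.01095
h_f = f(L/D)V²/(2g) = 0.01095·(1640/0.533)·3.119²/(2·9.81) = 16.71 m
Δp = ρg·h_f = 1025·9.81·16.71 = 168.0 kPa

Δp ≈ 168 kPa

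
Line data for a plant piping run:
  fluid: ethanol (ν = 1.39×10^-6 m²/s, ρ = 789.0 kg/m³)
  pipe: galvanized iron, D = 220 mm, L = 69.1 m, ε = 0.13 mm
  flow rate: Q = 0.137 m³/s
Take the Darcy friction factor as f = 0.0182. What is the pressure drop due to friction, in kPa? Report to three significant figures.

V = 4Q/(πD²) = 4·0.137/(π·0.220²) = 3.604 m/s
h_f = f(L/D)V²/(2g) = 0.01820·(69.1/0.220)·3.604²/(2·9.81) = 3.784 m
Δp = ρg·h_f = 789.0·9.81·3.784 = 29.29 kPa

Δp ≈ 29.3 kPa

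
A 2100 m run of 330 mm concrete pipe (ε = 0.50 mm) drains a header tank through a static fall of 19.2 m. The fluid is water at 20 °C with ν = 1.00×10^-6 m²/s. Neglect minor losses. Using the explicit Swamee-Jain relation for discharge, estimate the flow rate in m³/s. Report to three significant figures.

Swamee-Jain (Type II): Q = -0.965·√(gD⁵h_f/L)·ln[ε/(3.7D) + √(3.17ν²L/(gD³h_f))]
√(gD⁵h_f/L) = √(9.81·0.330⁵·19.2/2100) = 0.01874
ε/(3.7D) = 4.10×10^-4; √(3.17ν²L/(gD³h_f)) = 3.14×10^-5
Q = -0.965·0.01874·ln(4.409×10^-4) = 0.1397 m³/s
Check: V = 1.63 m/s, Re = 5.39×10^5, f = 0.02231, h_f = 19.3 m ≈ 19.2 m ✓

Q ≈ 0.140 m³/s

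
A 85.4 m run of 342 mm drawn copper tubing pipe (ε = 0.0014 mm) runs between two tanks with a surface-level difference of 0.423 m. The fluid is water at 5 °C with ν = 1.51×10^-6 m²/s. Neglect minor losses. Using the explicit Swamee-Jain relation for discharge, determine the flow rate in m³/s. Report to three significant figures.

Swamee-Jain (Type II): Q = -0.965·√(gD⁵h_f/L)·ln[ε/(3.7D) + √(3.17ν²L/(gD³h_f))]
√(gD⁵h_f/L) = √(9.81·0.342⁵·0.423/85.4) = 0.01508
ε/(3.7D) = 1.11×10^-6; √(3.17ν²L/(gD³h_f)) = 6.10×10^-5
Q = -0.965·0.01508·ln(6.209×10^-5) = 0.1409 m³/s
Check: V = 1.53 m/s, Re = 3.48×10^5, f = 0.01404, h_f = 0.421 m ≈ 0.423 m ✓

Q ≈ 0.141 m³/s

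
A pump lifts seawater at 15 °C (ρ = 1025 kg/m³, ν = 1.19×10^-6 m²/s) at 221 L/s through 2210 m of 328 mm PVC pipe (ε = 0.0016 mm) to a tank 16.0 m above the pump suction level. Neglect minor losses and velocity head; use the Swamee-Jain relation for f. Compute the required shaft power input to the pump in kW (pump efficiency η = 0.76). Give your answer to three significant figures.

P_shaft ≈ 132 kW

V = 4Q/(πD²) = 2.615 m/s; Re = 7.21×10^5; ε/D = 4.88×10^-6; f = 0.01237
h_f = f(L/D)V²/2g = 29.07 m
Total head H = z + h_f = 16.0 + 29.07 = 45.07 m
P_hyd = ρgQH = 1025·9.81·0.221·45.07 = 100.2 kW
P_shaft = P_hyd/η = 100.2/0.76 = 131.8 kW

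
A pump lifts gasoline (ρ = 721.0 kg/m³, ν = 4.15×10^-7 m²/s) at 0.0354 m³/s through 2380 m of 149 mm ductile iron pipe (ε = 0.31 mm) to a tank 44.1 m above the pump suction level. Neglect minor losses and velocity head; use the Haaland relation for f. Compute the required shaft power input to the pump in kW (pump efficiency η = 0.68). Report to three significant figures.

V = 4Q/(πD²) = 2.030 m/s; Re = 7.29×10^5; ε/D = 0.00208; f = 0.02393
h_f = f(L/D)V²/2g = 80.31 m
Total head H = z + h_f = 44.1 + 80.31 = 124.4 m
P_hyd = ρgQH = 721.0·9.81·0.0354·124.4 = 31.15 kW
P_shaft = P_hyd/η = 31.15/0.68 = 45.81 kW

P_shaft ≈ 45.8 kW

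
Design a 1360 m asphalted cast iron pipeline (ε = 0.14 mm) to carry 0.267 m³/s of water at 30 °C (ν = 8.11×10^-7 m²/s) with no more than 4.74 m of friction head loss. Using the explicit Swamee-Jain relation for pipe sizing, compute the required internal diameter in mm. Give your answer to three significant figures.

D ≈ 492 mm

Swamee-Jain (Type III): D = 0.66·[ε^1.25·(LQ²/(gh_f))^4.75 + ν·Q^9.4·(L/(gh_f))^5.2]^0.04
LQ²/(gh_f) = 2.085; L/(gh_f) = 29.25
Term 1 = ε^1.25·(…)^4.75 = 4.99×10^-4; Term 2 = ν·Q^9.4·(…)^5.2 = 1.39×10^-4
D = 0.66·(4.99×10^-4 + 1.39×10^-4)^0.04 = 0.4917 m = 492 mm
Check: V = 1.41 m/s, Re = 8.52×10^5, f = 0.01574, h_f = 4.38 m ≈ 4.74 m ✓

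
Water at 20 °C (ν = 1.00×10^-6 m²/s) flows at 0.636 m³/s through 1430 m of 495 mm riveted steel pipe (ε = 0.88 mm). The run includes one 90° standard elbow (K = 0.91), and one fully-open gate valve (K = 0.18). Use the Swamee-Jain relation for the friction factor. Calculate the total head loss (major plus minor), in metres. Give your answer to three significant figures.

H_L ≈ 37.4 m

V = 4Q/(πD²) = 3.305 m/s; V²/2g = 0.5567 m
Re = 1.64×10^6, ε/D = 0.00178 → f = 0.02288 (Swamee-Jain)
Major: h_f = f(L/D)·V²/2g = 0.02288·2889·0.5567 = 36.80 m
Minor: ΣK = 1.09; h_m = ΣK·V²/2g = 0.6068 m
Total H_L = 36.80 + 0.6068 = 37.41 m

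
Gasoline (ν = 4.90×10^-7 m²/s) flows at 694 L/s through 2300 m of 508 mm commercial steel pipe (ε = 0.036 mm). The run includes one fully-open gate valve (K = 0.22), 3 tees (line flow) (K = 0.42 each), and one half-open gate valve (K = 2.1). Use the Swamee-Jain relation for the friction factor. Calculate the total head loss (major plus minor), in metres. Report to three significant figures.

V = 4Q/(πD²) = 3.424 m/s; V²/2g = 0.5976 m
Re = 3.55×10^6, ε/D = 7.09×10^-5 → f = 0.01193 (Swamee-Jain)
Major: h_f = f(L/D)·V²/2g = 0.01193·4528·0.5976 = 32.28 m
Minor: ΣK = 3.58; h_m = ΣK·V²/2g = 2.139 m
Total H_L = 32.28 + 2.139 = 34.42 m

H_L ≈ 34.4 m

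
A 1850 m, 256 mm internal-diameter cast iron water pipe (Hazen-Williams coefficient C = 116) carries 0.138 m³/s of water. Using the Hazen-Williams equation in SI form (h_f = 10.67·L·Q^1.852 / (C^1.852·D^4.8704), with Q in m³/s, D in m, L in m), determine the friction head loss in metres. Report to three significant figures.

h_f = 10.67·1850·0.138^1.852 / (116^1.852·0.256^4.8704) = 57.69 m

h_f ≈ 57.7 m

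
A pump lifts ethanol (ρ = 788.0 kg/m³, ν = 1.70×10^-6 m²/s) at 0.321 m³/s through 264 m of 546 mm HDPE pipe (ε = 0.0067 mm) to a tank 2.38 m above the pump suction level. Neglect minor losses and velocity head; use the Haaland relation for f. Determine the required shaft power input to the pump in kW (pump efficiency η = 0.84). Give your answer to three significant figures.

P_shaft ≈ 8.88 kW

V = 4Q/(πD²) = 1.371 m/s; Re = 4.40×10^5; ε/D = 1.23×10^-5; f = 0.01349
h_f = f(L/D)V²/2g = 0.6250 m
Total head H = z + h_f = 2.38 + 0.6250 = 3.005 m
P_hyd = ρgQH = 788.0·9.81·0.321·3.005 = 7.457 kW
P_shaft = P_hyd/η = 7.457/0.84 = 8.877 kW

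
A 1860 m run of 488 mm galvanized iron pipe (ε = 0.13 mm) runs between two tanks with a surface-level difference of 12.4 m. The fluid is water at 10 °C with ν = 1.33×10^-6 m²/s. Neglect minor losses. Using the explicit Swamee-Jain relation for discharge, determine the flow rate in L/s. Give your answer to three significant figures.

Q ≈ 378 L/s

Swamee-Jain (Type II): Q = -0.965·√(gD⁵h_f/L)·ln[ε/(3.7D) + √(3.17ν²L/(gD³h_f))]
√(gD⁵h_f/L) = √(9.81·0.488⁵·12.4/1860) = 0.04254
ε/(3.7D) = 7.20×10^-5; √(3.17ν²L/(gD³h_f)) = 2.72×10^-5
Q = -0.965·0.04254·ln(9.916×10^-5) = 0.3785 m³/s
Check: V = 2.02 m/s, Re = 7.42×10^5, f = 0.01569, h_f = 12.5 m ≈ 12.4 m ✓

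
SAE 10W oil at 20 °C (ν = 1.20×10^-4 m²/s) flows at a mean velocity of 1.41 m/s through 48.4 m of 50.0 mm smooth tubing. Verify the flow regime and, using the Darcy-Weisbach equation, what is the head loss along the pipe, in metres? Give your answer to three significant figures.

Re = VD/ν = 1.41·0.05000/1.20×10^-4 = 587 → laminar (Re < 2300)
f = 64/Re = 0.1089
h_f = f(L/D)V²/(2g) = 0.1089·(48.4/0.05000)·1.41²/(2·9.81) = 10.69 m

h_f ≈ 10.7 m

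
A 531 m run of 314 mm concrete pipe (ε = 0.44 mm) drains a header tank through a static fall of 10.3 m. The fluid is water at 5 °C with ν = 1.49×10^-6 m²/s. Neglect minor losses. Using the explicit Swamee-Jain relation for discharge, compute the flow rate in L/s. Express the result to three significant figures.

Swamee-Jain (Type II): Q = -0.965·√(gD⁵h_f/L)·ln[ε/(3.7D) + √(3.17ν²L/(gD³h_f))]
√(gD⁵h_f/L) = √(9.81·0.314⁵·10.3/531) = 0.02410
ε/(3.7D) = 3.79×10^-4; √(3.17ν²L/(gD³h_f)) = 3.46×10^-5
Q = -0.965·0.02410·ln(4.133×10^-4) = 0.1812 m³/s
Check: V = 2.34 m/s, Re = 4.93×10^5, f = 0.02195, h_f = 10.4 m ≈ 10.3 m ✓

Q ≈ 181 L/s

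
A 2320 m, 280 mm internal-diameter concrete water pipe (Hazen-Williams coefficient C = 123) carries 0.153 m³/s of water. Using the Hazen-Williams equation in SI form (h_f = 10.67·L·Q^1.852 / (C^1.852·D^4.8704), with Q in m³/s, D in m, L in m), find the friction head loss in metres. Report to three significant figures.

h_f ≈ 50.8 m

h_f = 10.67·2320·0.153^1.852 / (123^1.852·0.280^4.8704) = 50.79 m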